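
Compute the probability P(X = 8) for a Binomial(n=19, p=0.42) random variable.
0.182861

We have X ~ Binomial(n=19, p=0.42).

For a Binomial distribution, the PMF gives us the probability of each outcome.

Using the PMF formula:
P(X = 8) = 0.182861

Rounded to 4 decimal places: 0.1829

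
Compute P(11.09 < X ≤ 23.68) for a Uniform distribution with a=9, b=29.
0.629500

We have X ~ Uniform(a=9, b=29).

To find P(11.09 < X ≤ 23.68), we use:
P(11.09 < X ≤ 23.68) = P(X ≤ 23.68) - P(X ≤ 11.09)
                 = F(23.68) - F(11.09)
                 = 0.734000 - 0.104500
                 = 0.629500

So there's approximately a 62.9% chance that X falls in this range.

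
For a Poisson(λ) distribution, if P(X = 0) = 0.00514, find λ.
λ = 5.2707

For a Poisson(λ) distribution, the PMF at 0 is:
P(X = 0) = λ^0 e^(-λ) / 0! = e^(-λ)

Given P(X = 0) = 0.00514:
e^(-λ) = 0.00514
-λ = ln(0.00514)
λ = -ln(0.00514) = 5.2707

Verification: e^(-5.2707) = 0.00514 ✓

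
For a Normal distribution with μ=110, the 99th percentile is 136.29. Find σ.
σ = 11.3010

For X ~ Normal(μ, σ), the p-th percentile satisfies x = μ + z_p × σ,
where z_p = Φ⁻¹(p) is the standard normal quantile.

Step 1: z_{0.99} = Φ⁻¹(0.99) = 2.3263

Step 2: Solve for σ:
136.29 = 110 + 2.3263 × σ
σ = (136.29 - 110) / 2.3263
σ = 26.29 / 2.3263
σ = 11.3010

Verification: μ + z × σ = 110 + 2.3263 × 11.3010 = 136.29 ✓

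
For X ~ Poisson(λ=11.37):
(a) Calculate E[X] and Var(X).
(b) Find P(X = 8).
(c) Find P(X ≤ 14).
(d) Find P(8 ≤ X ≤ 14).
(a) E[X] = 11.3700, Var(X) = 11.3700
(b) P(X = 8) = 0.079916
(c) P(X ≤ 14) = 0.825796
(d) P(8 ≤ X ≤ 14) = 0.704932

We have X ~ Poisson(λ=11.37).

(a) Moments:
E[X] = 11.3700
Var(X) = 11.3700
σ = √Var(X) = 3.3719

(b) Point probability using PMF:
P(X = 8) = 0.079916

(c) Cumulative probability using CDF:
P(X ≤ 14) = F(14) = 0.825796

(d) Range probability:
P(8 ≤ X ≤ 14) = P(X ≤ 14) - P(X ≤ 7)
                   = F(14) - F(7)
                   = 0.825796 - 0.120864
                   = 0.704932

This means approximately 70.5% of outcomes fall in the interval [8, 14].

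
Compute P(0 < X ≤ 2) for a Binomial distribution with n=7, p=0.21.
0.642305

We have X ~ Binomial(n=7, p=0.21).

To find P(0 < X ≤ 2), we use:
P(0 < X ≤ 2) = P(X ≤ 2) - P(X ≤ 0)
                 = F(2) - F(0)
                 = 0.834344 - 0.192039
                 = 0.642305

So there's approximately a 64.2% chance that X falls in this range.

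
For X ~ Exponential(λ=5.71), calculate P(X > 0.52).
0.051344

We have X ~ Exponential(λ=5.71).

P(X > 0.52) = 1 - P(X ≤ 0.52)
                = 1 - F(0.52)
                = 1 - 0.948656
                = 0.051344

So there's approximately a 5.1% chance that X exceeds 0.52.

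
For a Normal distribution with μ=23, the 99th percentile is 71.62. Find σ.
σ = 20.8997

For X ~ Normal(μ, σ), the p-th percentile satisfies x = μ + z_p × σ,
where z_p = Φ⁻¹(p) is the standard normal quantile.

Step 1: z_{0.99} = Φ⁻¹(0.99) = 2.3263

Step 2: Solve for σ:
71.62 = 23 + 2.3263 × σ
σ = (71.62 - 23) / 2.3263
σ = 48.62 / 2.3263
σ = 20.8997

Verification: μ + z × σ = 23 + 2.3263 × 20.8997 = 71.62 ✓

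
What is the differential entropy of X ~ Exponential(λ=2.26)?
0.1846 nats

We have X ~ Exponential(λ=2.26).

The differential entropy measures the uncertainty or information content of the distribution.

For an Exponential distribution with λ=2.26:
h(X) = 0.1846 nats

(In bits, this would be 0.2664 bits.)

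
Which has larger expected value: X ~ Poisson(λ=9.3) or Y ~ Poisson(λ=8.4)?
X has larger mean (9.3000 > 8.4000)

Compute the expected value for each distribution:

X ~ Poisson(λ=9.3):
E[X] = 9.3000

Y ~ Poisson(λ=8.4):
E[Y] = 8.4000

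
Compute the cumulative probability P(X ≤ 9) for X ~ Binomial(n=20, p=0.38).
0.810318

We have X ~ Binomial(n=20, p=0.38).

The CDF gives us P(X ≤ k).

Using the CDF:
P(X ≤ 9) = 0.810318

This means there's approximately a 81.0% chance that X is at most 9.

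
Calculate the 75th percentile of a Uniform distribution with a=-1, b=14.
10.2500

We have X ~ Uniform(a=-1, b=14).

We want to find x such that P(X ≤ x) = 0.75.

This is the 75th percentile, which means 75% of values fall below this point.

Using the inverse CDF (quantile function):
x = F⁻¹(0.75) = 10.2500

Verification: P(X ≤ 10.2500) = 0.75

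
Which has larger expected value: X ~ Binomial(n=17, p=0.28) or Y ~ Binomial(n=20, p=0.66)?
Y has larger mean (13.2000 > 4.7600)

Compute the expected value for each distribution:

X ~ Binomial(n=17, p=0.28):
E[X] = 4.7600

Y ~ Binomial(n=20, p=0.66):
E[Y] = 13.2000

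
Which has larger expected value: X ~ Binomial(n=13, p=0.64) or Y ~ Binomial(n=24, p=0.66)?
Y has larger mean (15.8400 > 8.3200)

Compute the expected value for each distribution:

X ~ Binomial(n=13, p=0.64):
E[X] = 8.3200

Y ~ Binomial(n=24, p=0.66):
E[Y] = 15.8400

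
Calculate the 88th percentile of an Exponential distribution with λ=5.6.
0.3786

We have X ~ Exponential(λ=5.6).

We want to find x such that P(X ≤ x) = 0.88.

This is the 88th percentile, which means 88% of values fall below this point.

Using the inverse CDF (quantile function):
x = F⁻¹(0.88) = 0.3786

Verification: P(X ≤ 0.3786) = 0.88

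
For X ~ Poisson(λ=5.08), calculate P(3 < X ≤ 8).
0.672583

We have X ~ Poisson(λ=5.08).

To find P(3 < X ≤ 8), we use:
P(3 < X ≤ 8) = P(X ≤ 8) - P(X ≤ 3)
                 = F(8) - F(3)
                 = 0.926559 - 0.253975
                 = 0.672583

So there's approximately a 67.3% chance that X falls in this range.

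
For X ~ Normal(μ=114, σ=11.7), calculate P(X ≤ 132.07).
0.938760

We have X ~ Normal(μ=114, σ=11.7).

The CDF gives us P(X ≤ k).

Using the CDF:
P(X ≤ 132.07) = 0.938760

This means there's approximately a 93.9% chance that X is at most 132.07.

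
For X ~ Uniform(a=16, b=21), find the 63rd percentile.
19.1500

We have X ~ Uniform(a=16, b=21).

We want to find x such that P(X ≤ x) = 0.63.

This is the 63rd percentile, which means 63% of values fall below this point.

Using the inverse CDF (quantile function):
x = F⁻¹(0.63) = 19.1500

Verification: P(X ≤ 19.1500) = 0.63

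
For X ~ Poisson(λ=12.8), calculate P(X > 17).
0.098879

We have X ~ Poisson(λ=12.8).

P(X > 17) = 1 - P(X ≤ 17)
                = 1 - F(17)
                = 1 - 0.901121
                = 0.098879

So there's approximately a 9.9% chance that X exceeds 17.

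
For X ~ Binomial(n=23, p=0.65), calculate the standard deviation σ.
2.2875

We have X ~ Binomial(n=23, p=0.65).

For a Binomial distribution with n=23, p=0.65:
σ = √Var(X) = 2.2875

The standard deviation is the square root of the variance.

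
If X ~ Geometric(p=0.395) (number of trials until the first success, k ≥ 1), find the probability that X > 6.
0.049038

We have X ~ Geometric(p=0.395) (number of trials until the first success, k ≥ 1).

P(X > 6) = 1 - P(X ≤ 6)
                = 1 - F(6)
                = 1 - 0.950962
                = 0.049038

So there's approximately a 4.9% chance that X exceeds 6.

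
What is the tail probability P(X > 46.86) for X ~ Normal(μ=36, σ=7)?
0.060400

We have X ~ Normal(μ=36, σ=7).

P(X > 46.86) = 1 - P(X ≤ 46.86)
                = 1 - F(46.86)
                = 1 - 0.939600
                = 0.060400

So there's approximately a 6.0% chance that X exceeds 46.86.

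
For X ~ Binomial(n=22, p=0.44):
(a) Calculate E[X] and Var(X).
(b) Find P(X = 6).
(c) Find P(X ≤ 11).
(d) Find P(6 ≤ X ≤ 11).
(a) E[X] = 9.6800, Var(X) = 5.4208
(b) P(X = 6) = 0.050645
(c) P(X ≤ 11) = 0.783447
(d) P(6 ≤ X ≤ 11) = 0.750036

We have X ~ Binomial(n=22, p=0.44).

(a) Moments:
E[X] = 9.6800
Var(X) = 5.4208
σ = √Var(X) = 2.3283

(b) Point probability using PMF:
P(X = 6) = 0.050645

(c) Cumulative probability using CDF:
P(X ≤ 11) = F(11) = 0.783447

(d) Range probability:
P(6 ≤ X ≤ 11) = P(X ≤ 11) - P(X ≤ 5)
                   = F(11) - F(5)
                   = 0.783447 - 0.033412
                   = 0.750036

This means approximately 75.0% of outcomes fall in the interval [6, 11].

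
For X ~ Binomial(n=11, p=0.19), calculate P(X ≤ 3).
0.860298

We have X ~ Binomial(n=11, p=0.19).

The CDF gives us P(X ≤ k).

Using the CDF:
P(X ≤ 3) = 0.860298

This means there's approximately a 86.0% chance that X is at most 3.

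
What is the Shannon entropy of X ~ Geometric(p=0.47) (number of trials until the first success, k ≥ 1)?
1.4709 nats

We have X ~ Geometric(p=0.47) (number of trials until the first success, k ≥ 1).

The Shannon entropy measures the uncertainty or information content of the distribution.

For a Geometric distribution with p=0.47 (number of trials until the first success, k ≥ 1):
H(X) = 1.4709 nats

(In bits, this would be 2.1221 bits.)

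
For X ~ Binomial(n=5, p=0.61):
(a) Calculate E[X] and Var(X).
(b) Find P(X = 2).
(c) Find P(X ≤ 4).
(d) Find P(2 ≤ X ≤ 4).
(a) E[X] = 3.0500, Var(X) = 1.1895
(b) P(X = 2) = 0.220726
(c) P(X ≤ 4) = 0.915540
(d) P(2 ≤ X ≤ 4) = 0.835958

We have X ~ Binomial(n=5, p=0.61).

(a) Moments:
E[X] = 3.0500
Var(X) = 1.1895
σ = √Var(X) = 1.0906

(b) Point probability using PMF:
P(X = 2) = 0.220726

(c) Cumulative probability using CDF:
P(X ≤ 4) = F(4) = 0.915540

(d) Range probability:
P(2 ≤ X ≤ 4) = P(X ≤ 4) - P(X ≤ 1)
                   = F(4) - F(1)
                   = 0.915540 - 0.079582
                   = 0.835958

This means approximately 83.6% of outcomes fall in the interval [2, 4].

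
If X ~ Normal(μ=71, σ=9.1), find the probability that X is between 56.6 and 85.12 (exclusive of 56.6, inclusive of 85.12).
0.882850

We have X ~ Normal(μ=71, σ=9.1).

To find P(56.6 < X ≤ 85.12), we use:
P(56.6 < X ≤ 85.12) = P(X ≤ 85.12) - P(X ≤ 56.6)
                 = F(85.12) - F(56.6)
                 = 0.939627 - 0.056777
                 = 0.882850

So there's approximately a 88.3% chance that X falls in this range.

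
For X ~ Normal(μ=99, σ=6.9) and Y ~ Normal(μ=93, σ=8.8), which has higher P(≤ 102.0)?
Y has higher probability (P(Y ≤ 102.0) = 0.8468 > P(X ≤ 102.0) = 0.6681)

Compute P(≤ 102.0) for each distribution:

X ~ Normal(μ=99, σ=6.9):
P(X ≤ 102.0) = 0.6681

Y ~ Normal(μ=93, σ=8.8):
P(Y ≤ 102.0) = 0.8468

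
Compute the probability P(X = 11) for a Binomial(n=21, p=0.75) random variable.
0.014207

We have X ~ Binomial(n=21, p=0.75).

For a Binomial distribution, the PMF gives us the probability of each outcome.

Using the PMF formula:
P(X = 11) = 0.014207

Rounded to 4 decimal places: 0.0142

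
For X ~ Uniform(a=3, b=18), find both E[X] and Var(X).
E[X] = 10.5000, Var(X) = 18.7500

We have X ~ Uniform(a=3, b=18).

For a Uniform distribution with a=3, b=18:

Expected value:
E[X] = 10.5000

Variance:
Var(X) = 18.7500

Standard deviation:
σ = √Var(X) = 4.3301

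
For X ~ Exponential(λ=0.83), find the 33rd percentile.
0.4825

We have X ~ Exponential(λ=0.83).

We want to find x such that P(X ≤ x) = 0.33.

This is the 33rd percentile, which means 33% of values fall below this point.

Using the inverse CDF (quantile function):
x = F⁻¹(0.33) = 0.4825

Verification: P(X ≤ 0.4825) = 0.33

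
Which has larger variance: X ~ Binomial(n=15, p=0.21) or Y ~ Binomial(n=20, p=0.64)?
Y has larger variance (4.6080 > 2.4885)

Compute the variance for each distribution:

X ~ Binomial(n=15, p=0.21):
Var(X) = 2.4885

Y ~ Binomial(n=20, p=0.64):
Var(Y) = 4.6080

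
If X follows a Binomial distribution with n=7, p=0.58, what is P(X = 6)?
0.111922

We have X ~ Binomial(n=7, p=0.58).

For a Binomial distribution, the PMF gives us the probability of each outcome.

Using the PMF formula:
P(X = 6) = 0.111922

Rounded to 4 decimal places: 0.1119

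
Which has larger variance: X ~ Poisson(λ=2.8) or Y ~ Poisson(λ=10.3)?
Y has larger variance (10.3000 > 2.8000)

Compute the variance for each distribution:

X ~ Poisson(λ=2.8):
Var(X) = 2.8000

Y ~ Poisson(λ=10.3):
Var(Y) = 10.3000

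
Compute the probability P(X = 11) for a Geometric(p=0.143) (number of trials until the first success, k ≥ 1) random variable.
0.030559

We have X ~ Geometric(p=0.143) (number of trials until the first success, k ≥ 1).

For a Geometric distribution, the PMF gives us the probability of each outcome.

Using the PMF formula:
P(X = 11) = 0.030559

Rounded to 4 decimal places: 0.0306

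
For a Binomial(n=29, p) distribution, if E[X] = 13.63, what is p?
p = 0.47

For a Binomial(n, p) distribution:
E[X] = n × p

Given n = 29 and E[X] = 13.63:
13.63 = 29 × p
p = 13.63 / 29 = 0.47

Verification: Binomial(29, 0.47) has E[X] = 13.63 ✓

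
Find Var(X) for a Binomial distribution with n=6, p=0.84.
0.8064

We have X ~ Binomial(n=6, p=0.84).

For a Binomial distribution with n=6, p=0.84:
Var(X) = 0.8064

The variance measures the spread of the distribution around the mean.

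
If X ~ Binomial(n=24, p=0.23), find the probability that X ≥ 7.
0.305588

We have X ~ Binomial(n=24, p=0.23).

For discrete distributions, P(X ≥ 7) = 1 - P(X ≤ 6).

P(X ≤ 6) = 0.694412
P(X ≥ 7) = 1 - 0.694412 = 0.305588

So there's approximately a 30.6% chance that X is at least 7.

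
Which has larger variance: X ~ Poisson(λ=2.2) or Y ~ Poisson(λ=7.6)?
Y has larger variance (7.6000 > 2.2000)

Compute the variance for each distribution:

X ~ Poisson(λ=2.2):
Var(X) = 2.2000

Y ~ Poisson(λ=7.6):
Var(Y) = 7.6000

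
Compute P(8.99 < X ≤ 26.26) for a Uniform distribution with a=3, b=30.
0.639630

We have X ~ Uniform(a=3, b=30).

To find P(8.99 < X ≤ 26.26), we use:
P(8.99 < X ≤ 26.26) = P(X ≤ 26.26) - P(X ≤ 8.99)
                 = F(26.26) - F(8.99)
                 = 0.861481 - 0.221852
                 = 0.639630

So there's approximately a 64.0% chance that X falls in this range.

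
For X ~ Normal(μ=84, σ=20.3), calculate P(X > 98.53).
0.237069

We have X ~ Normal(μ=84, σ=20.3).

P(X > 98.53) = 1 - P(X ≤ 98.53)
                = 1 - F(98.53)
                = 1 - 0.762931
                = 0.237069

So there's approximately a 23.7% chance that X exceeds 98.53.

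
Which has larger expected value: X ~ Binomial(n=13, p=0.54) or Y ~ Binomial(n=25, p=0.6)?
Y has larger mean (15.0000 > 7.0200)

Compute the expected value for each distribution:

X ~ Binomial(n=13, p=0.54):
E[X] = 7.0200

Y ~ Binomial(n=25, p=0.6):
E[Y] = 15.0000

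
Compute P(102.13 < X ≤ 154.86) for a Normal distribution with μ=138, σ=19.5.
0.773453

We have X ~ Normal(μ=138, σ=19.5).

To find P(102.13 < X ≤ 154.86), we use:
P(102.13 < X ≤ 154.86) = P(X ≤ 154.86) - P(X ≤ 102.13)
                 = F(154.86) - F(102.13)
                 = 0.806375 - 0.032922
                 = 0.773453

So there's approximately a 77.3% chance that X falls in this range.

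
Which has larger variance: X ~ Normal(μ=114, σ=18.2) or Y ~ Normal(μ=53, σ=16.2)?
X has larger variance (331.2400 > 262.4400)

Compute the variance for each distribution:

X ~ Normal(μ=114, σ=18.2):
Var(X) = 331.2400

Y ~ Normal(μ=53, σ=16.2):
Var(Y) = 262.4400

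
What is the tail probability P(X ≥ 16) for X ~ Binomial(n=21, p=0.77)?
0.650952

We have X ~ Binomial(n=21, p=0.77).

For discrete distributions, P(X ≥ 16) = 1 - P(X ≤ 15).

P(X ≤ 15) = 0.349048
P(X ≥ 16) = 1 - 0.349048 = 0.650952

So there's approximately a 65.1% chance that X is at least 16.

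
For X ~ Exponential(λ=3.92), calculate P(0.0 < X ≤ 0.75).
0.947134

We have X ~ Exponential(λ=3.92).

To find P(0.0 < X ≤ 0.75), we use:
P(0.0 < X ≤ 0.75) = P(X ≤ 0.75) - P(X ≤ 0.0)
                 = F(0.75) - F(0.0)
                 = 0.947134 - 0.000000
                 = 0.947134

So there's approximately a 94.7% chance that X falls in this range.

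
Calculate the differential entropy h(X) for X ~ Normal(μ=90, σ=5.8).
3.1768 nats

We have X ~ Normal(μ=90, σ=5.8).

The differential entropy measures the uncertainty or information content of the distribution.

For a Normal distribution with μ=90, σ=5.8:
h(X) = 3.1768 nats

(In bits, this would be 4.5831 bits.)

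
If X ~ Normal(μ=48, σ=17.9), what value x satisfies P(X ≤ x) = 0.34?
40.6169

We have X ~ Normal(μ=48, σ=17.9).

We want to find x such that P(X ≤ x) = 0.34.

This is the 34th percentile, which means 34% of values fall below this point.

Using the inverse CDF (quantile function):
x = F⁻¹(0.34) = 40.6169

Verification: P(X ≤ 40.6169) = 0.34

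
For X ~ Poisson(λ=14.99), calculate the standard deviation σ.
3.8717

We have X ~ Poisson(λ=14.99).

For a Poisson distribution with λ=14.99:
σ = √Var(X) = 3.8717

The standard deviation is the square root of the variance.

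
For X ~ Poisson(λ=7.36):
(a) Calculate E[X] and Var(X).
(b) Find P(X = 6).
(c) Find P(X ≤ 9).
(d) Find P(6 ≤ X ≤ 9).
(a) E[X] = 7.3600, Var(X) = 7.3600
(b) P(X = 6) = 0.140452
(c) P(X ≤ 9) = 0.792199
(d) P(6 ≤ X ≤ 9) = 0.535092

We have X ~ Poisson(λ=7.36).

(a) Moments:
E[X] = 7.3600
Var(X) = 7.3600
σ = √Var(X) = 2.7129

(b) Point probability using PMF:
P(X = 6) = 0.140452

(c) Cumulative probability using CDF:
P(X ≤ 9) = F(9) = 0.792199

(d) Range probability:
P(6 ≤ X ≤ 9) = P(X ≤ 9) - P(X ≤ 5)
                   = F(9) - F(5)
                   = 0.792199 - 0.257107
                   = 0.535092

This means approximately 53.5% of outcomes fall in the interval [6, 9].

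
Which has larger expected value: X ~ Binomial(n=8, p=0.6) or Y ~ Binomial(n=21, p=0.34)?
Y has larger mean (7.1400 > 4.8000)

Compute the expected value for each distribution:

X ~ Binomial(n=8, p=0.6):
E[X] = 4.8000

Y ~ Binomial(n=21, p=0.34):
E[Y] = 7.1400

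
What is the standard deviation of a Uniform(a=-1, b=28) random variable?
8.3716

We have X ~ Uniform(a=-1, b=28).

For a Uniform distribution with a=-1, b=28:
σ = √Var(X) = 8.3716

The standard deviation is the square root of the variance.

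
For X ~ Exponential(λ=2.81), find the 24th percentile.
0.0977

We have X ~ Exponential(λ=2.81).

We want to find x such that P(X ≤ x) = 0.24.

This is the 24th percentile, which means 24% of values fall below this point.

Using the inverse CDF (quantile function):
x = F⁻¹(0.24) = 0.0977

Verification: P(X ≤ 0.0977) = 0.24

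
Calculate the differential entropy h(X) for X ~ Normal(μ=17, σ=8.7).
3.5823 nats

We have X ~ Normal(μ=17, σ=8.7).

The differential entropy measures the uncertainty or information content of the distribution.

For a Normal distribution with μ=17, σ=8.7:
h(X) = 3.5823 nats

(In bits, this would be 5.1681 bits.)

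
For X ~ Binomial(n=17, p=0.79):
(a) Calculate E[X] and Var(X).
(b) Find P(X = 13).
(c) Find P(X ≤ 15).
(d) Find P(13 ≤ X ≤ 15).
(a) E[X] = 13.4300, Var(X) = 2.8203
(b) P(X = 13) = 0.216076
(c) P(X ≤ 15) = 0.899649
(d) P(13 ≤ X ≤ 15) = 0.623057

We have X ~ Binomial(n=17, p=0.79).

(a) Moments:
E[X] = 13.4300
Var(X) = 2.8203
σ = √Var(X) = 1.6794

(b) Point probability using PMF:
P(X = 13) = 0.216076

(c) Cumulative probability using CDF:
P(X ≤ 15) = F(15) = 0.899649

(d) Range probability:
P(13 ≤ X ≤ 15) = P(X ≤ 15) - P(X ≤ 12)
                   = F(15) - F(12)
                   = 0.899649 - 0.276592
                   = 0.623057

This means approximately 62.3% of outcomes fall in the interval [13, 15].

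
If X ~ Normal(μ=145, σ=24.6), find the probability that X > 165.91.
0.197663

We have X ~ Normal(μ=145, σ=24.6).

P(X > 165.91) = 1 - P(X ≤ 165.91)
                = 1 - F(165.91)
                = 1 - 0.802337
                = 0.197663

So there's approximately a 19.8% chance that X exceeds 165.91.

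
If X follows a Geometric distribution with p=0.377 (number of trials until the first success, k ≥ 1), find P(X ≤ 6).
0.941531

We have X ~ Geometric(p=0.377) (number of trials until the first success, k ≥ 1).

The CDF gives us P(X ≤ k).

Using the CDF:
P(X ≤ 6) = 0.941531

This means there's approximately a 94.2% chance that X is at most 6.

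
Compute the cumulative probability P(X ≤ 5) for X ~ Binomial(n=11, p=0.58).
0.292399

We have X ~ Binomial(n=11, p=0.58).

The CDF gives us P(X ≤ k).

Using the CDF:
P(X ≤ 5) = 0.292399

This means there's approximately a 29.2% chance that X is at most 5.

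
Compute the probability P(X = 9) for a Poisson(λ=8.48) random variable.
0.129713

We have X ~ Poisson(λ=8.48).

For a Poisson distribution, the PMF gives us the probability of each outcome.

Using the PMF formula:
P(X = 9) = 0.129713

Rounded to 4 decimal places: 0.1297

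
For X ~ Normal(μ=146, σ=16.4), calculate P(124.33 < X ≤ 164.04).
0.771140

We have X ~ Normal(μ=146, σ=16.4).

To find P(124.33 < X ≤ 164.04), we use:
P(124.33 < X ≤ 164.04) = P(X ≤ 164.04) - P(X ≤ 124.33)
                 = F(164.04) - F(124.33)
                 = 0.864334 - 0.093194
                 = 0.771140

So there's approximately a 77.1% chance that X falls in this range.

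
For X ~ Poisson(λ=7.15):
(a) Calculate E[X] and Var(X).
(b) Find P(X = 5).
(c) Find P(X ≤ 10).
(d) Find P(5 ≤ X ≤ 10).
(a) E[X] = 7.1500, Var(X) = 7.1500
(b) P(X = 5) = 0.122220
(c) P(X ≤ 10) = 0.890490
(d) P(5 ≤ X ≤ 10) = 0.730748

We have X ~ Poisson(λ=7.15).

(a) Moments:
E[X] = 7.1500
Var(X) = 7.1500
σ = √Var(X) = 2.6739

(b) Point probability using PMF:
P(X = 5) = 0.122220

(c) Cumulative probability using CDF:
P(X ≤ 10) = F(10) = 0.890490

(d) Range probability:
P(5 ≤ X ≤ 10) = P(X ≤ 10) - P(X ≤ 4)
                   = F(10) - F(4)
                   = 0.890490 - 0.159742
                   = 0.730748

This means approximately 73.1% of outcomes fall in the interval [5, 10].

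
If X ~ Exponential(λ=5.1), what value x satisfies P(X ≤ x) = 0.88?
0.4157

We have X ~ Exponential(λ=5.1).

We want to find x such that P(X ≤ x) = 0.88.

This is the 88th percentile, which means 88% of values fall below this point.

Using the inverse CDF (quantile function):
x = F⁻¹(0.88) = 0.4157

Verification: P(X ≤ 0.4157) = 0.88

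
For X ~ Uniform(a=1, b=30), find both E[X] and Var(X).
E[X] = 15.5000, Var(X) = 70.0833

We have X ~ Uniform(a=1, b=30).

For a Uniform distribution with a=1, b=30:

Expected value:
E[X] = 15.5000

Variance:
Var(X) = 70.0833

Standard deviation:
σ = √Var(X) = 8.3716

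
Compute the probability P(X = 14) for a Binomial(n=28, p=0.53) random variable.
0.142088

We have X ~ Binomial(n=28, p=0.53).

For a Binomial distribution, the PMF gives us the probability of each outcome.

Using the PMF formula:
P(X = 14) = 0.142088

Rounded to 4 decimal places: 0.1421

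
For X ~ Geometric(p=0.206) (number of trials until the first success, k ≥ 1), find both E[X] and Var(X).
E[X] = 4.8544, Var(X) = 18.7105

We have X ~ Geometric(p=0.206) (number of trials until the first success, k ≥ 1).

For a Geometric distribution with p=0.206 (number of trials until the first success, k ≥ 1):

Expected value:
E[X] = 4.8544

Variance:
Var(X) = 18.7105

Standard deviation:
σ = √Var(X) = 4.3256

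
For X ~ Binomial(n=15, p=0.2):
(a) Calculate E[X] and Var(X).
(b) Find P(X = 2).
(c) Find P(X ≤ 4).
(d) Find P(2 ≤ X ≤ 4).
(a) E[X] = 3.0000, Var(X) = 2.4000
(b) P(X = 2) = 0.230897
(c) P(X ≤ 4) = 0.835766
(d) P(2 ≤ X ≤ 4) = 0.668641

We have X ~ Binomial(n=15, p=0.2).

(a) Moments:
E[X] = 3.0000
Var(X) = 2.4000
σ = √Var(X) = 1.5492

(b) Point probability using PMF:
P(X = 2) = 0.230897

(c) Cumulative probability using CDF:
P(X ≤ 4) = F(4) = 0.835766

(d) Range probability:
P(2 ≤ X ≤ 4) = P(X ≤ 4) - P(X ≤ 1)
                   = F(4) - F(1)
                   = 0.835766 - 0.167126
                   = 0.668641

This means approximately 66.9% of outcomes fall in the interval [2, 4].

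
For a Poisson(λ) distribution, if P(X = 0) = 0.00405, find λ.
λ = 5.5090

For a Poisson(λ) distribution, the PMF at 0 is:
P(X = 0) = λ^0 e^(-λ) / 0! = e^(-λ)

Given P(X = 0) = 0.00405:
e^(-λ) = 0.00405
-λ = ln(0.00405)
λ = -ln(0.00405) = 5.5090

Verification: e^(-5.5090) = 0.00405 ✓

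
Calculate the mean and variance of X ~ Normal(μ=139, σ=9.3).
E[X] = 139.0000, Var(X) = 86.4900

We have X ~ Normal(μ=139, σ=9.3).

For a Normal distribution with μ=139, σ=9.3:

Expected value:
E[X] = 139.0000

Variance:
Var(X) = 86.4900

Standard deviation:
σ = √Var(X) = 9.3000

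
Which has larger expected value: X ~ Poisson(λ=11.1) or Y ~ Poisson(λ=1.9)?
X has larger mean (11.1000 > 1.9000)

Compute the expected value for each distribution:

X ~ Poisson(λ=11.1):
E[X] = 11.1000

Y ~ Poisson(λ=1.9):
E[Y] = 1.9000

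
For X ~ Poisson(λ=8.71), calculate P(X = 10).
0.114212

We have X ~ Poisson(λ=8.71).

For a Poisson distribution, the PMF gives us the probability of each outcome.

Using the PMF formula:
P(X = 10) = 0.114212

Rounded to 4 decimal places: 0.1142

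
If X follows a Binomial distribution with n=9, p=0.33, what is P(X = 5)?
0.099366

We have X ~ Binomial(n=9, p=0.33).

For a Binomial distribution, the PMF gives us the probability of each outcome.

Using the PMF formula:
P(X = 5) = 0.099366

Rounded to 4 decimal places: 0.0994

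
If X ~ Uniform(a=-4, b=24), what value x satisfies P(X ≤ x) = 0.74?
16.7200

We have X ~ Uniform(a=-4, b=24).

We want to find x such that P(X ≤ x) = 0.74.

This is the 74th percentile, which means 74% of values fall below this point.

Using the inverse CDF (quantile function):
x = F⁻¹(0.74) = 16.7200

Verification: P(X ≤ 16.7200) = 0.74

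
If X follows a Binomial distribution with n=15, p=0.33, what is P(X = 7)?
0.111364

We have X ~ Binomial(n=15, p=0.33).

For a Binomial distribution, the PMF gives us the probability of each outcome.

Using the PMF formula:
P(X = 7) = 0.111364

Rounded to 4 decimal places: 0.1114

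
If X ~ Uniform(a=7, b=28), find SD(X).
6.0622

We have X ~ Uniform(a=7, b=28).

For a Uniform distribution with a=7, b=28:
σ = √Var(X) = 6.0622

The standard deviation is the square root of the variance.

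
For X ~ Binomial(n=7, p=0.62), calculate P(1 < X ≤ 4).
0.521675

We have X ~ Binomial(n=7, p=0.62).

To find P(1 < X ≤ 4), we use:
P(1 < X ≤ 4) = P(X ≤ 4) - P(X ≤ 1)
                 = F(4) - F(1)
                 = 0.535887 - 0.014212
                 = 0.521675

So there's approximately a 52.2% chance that X falls in this range.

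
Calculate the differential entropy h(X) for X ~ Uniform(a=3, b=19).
2.7726 nats

We have X ~ Uniform(a=3, b=19).

The differential entropy measures the uncertainty or information content of the distribution.

For a Uniform distribution with a=3, b=19:
h(X) = 2.7726 nats

(In bits, this would be 4.0000 bits.)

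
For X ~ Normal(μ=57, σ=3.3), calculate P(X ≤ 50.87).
0.031615

We have X ~ Normal(μ=57, σ=3.3).

The CDF gives us P(X ≤ k).

Using the CDF:
P(X ≤ 50.87) = 0.031615

This means there's approximately a 3.2% chance that X is at most 50.87.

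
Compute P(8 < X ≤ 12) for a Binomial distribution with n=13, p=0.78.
0.823354

We have X ~ Binomial(n=13, p=0.78).

To find P(8 < X ≤ 12), we use:
P(8 < X ≤ 12) = P(X ≤ 12) - P(X ≤ 8)
                 = F(12) - F(8)
                 = 0.960442 - 0.137088
                 = 0.823354

So there's approximately a 82.3% chance that X falls in this range.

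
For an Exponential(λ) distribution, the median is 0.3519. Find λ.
λ = 1.9697

For X ~ Exponential(λ), the CDF is F(x) = 1 - e^(-λx).
The median m satisfies F(m) = 0.5:
1 - e^(-λm) = 0.5
e^(-λm) = 0.5
λm = ln(2)
m = ln(2) / λ

Given m = 0.3519:
λ = ln(2) / 0.3519 = 0.693147 / 0.3519 = 1.9697

Verification: ln(2) / 1.9697 = 0.3519 ✓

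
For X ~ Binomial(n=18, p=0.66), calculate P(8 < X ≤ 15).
0.921847

We have X ~ Binomial(n=18, p=0.66).

To find P(8 < X ≤ 15), we use:
P(8 < X ≤ 15) = P(X ≤ 15) - P(X ≤ 8)
                 = F(15) - F(8)
                 = 0.971272 - 0.049425
                 = 0.921847

So there's approximately a 92.2% chance that X falls in this range.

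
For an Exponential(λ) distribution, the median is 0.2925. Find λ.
λ = 2.3697

For X ~ Exponential(λ), the CDF is F(x) = 1 - e^(-λx).
The median m satisfies F(m) = 0.5:
1 - e^(-λm) = 0.5
e^(-λm) = 0.5
λm = ln(2)
m = ln(2) / λ

Given m = 0.2925:
λ = ln(2) / 0.2925 = 0.693147 / 0.2925 = 2.3697

Verification: ln(2) / 2.3697 = 0.2925 ✓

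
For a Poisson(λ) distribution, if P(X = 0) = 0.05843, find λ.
λ = 2.8399

For a Poisson(λ) distribution, the PMF at 0 is:
P(X = 0) = λ^0 e^(-λ) / 0! = e^(-λ)

Given P(X = 0) = 0.05843:
e^(-λ) = 0.05843
-λ = ln(0.05843)
λ = -ln(0.05843) = 2.8399

Verification: e^(-2.8399) = 0.05843 ✓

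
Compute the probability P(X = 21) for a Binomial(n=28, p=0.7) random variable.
0.144635

We have X ~ Binomial(n=28, p=0.7).

For a Binomial distribution, the PMF gives us the probability of each outcome.

Using the PMF formula:
P(X = 21) = 0.144635

Rounded to 4 decimal places: 0.1446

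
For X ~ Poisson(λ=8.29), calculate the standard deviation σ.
2.8792

We have X ~ Poisson(λ=8.29).

For a Poisson distribution with λ=8.29:
σ = √Var(X) = 2.8792

The standard deviation is the square root of the variance.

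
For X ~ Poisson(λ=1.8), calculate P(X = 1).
0.297538

We have X ~ Poisson(λ=1.8).

For a Poisson distribution, the PMF gives us the probability of each outcome.

Using the PMF formula:
P(X = 1) = 0.297538

Rounded to 4 decimal places: 0.2975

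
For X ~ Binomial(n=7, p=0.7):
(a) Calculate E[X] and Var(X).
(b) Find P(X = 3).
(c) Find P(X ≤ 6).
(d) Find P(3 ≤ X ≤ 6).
(a) E[X] = 4.9000, Var(X) = 1.4700
(b) P(X = 3) = 0.097241
(c) P(X ≤ 6) = 0.917646
(d) P(3 ≤ X ≤ 6) = 0.888850

We have X ~ Binomial(n=7, p=0.7).

(a) Moments:
E[X] = 4.9000
Var(X) = 1.4700
σ = √Var(X) = 1.2124

(b) Point probability using PMF:
P(X = 3) = 0.097241

(c) Cumulative probability using CDF:
P(X ≤ 6) = F(6) = 0.917646

(d) Range probability:
P(3 ≤ X ≤ 6) = P(X ≤ 6) - P(X ≤ 2)
                   = F(6) - F(2)
                   = 0.917646 - 0.028796
                   = 0.888850

This means approximately 88.9% of outcomes fall in the interval [3, 6].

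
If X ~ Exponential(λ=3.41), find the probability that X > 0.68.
0.098392

We have X ~ Exponential(λ=3.41).

P(X > 0.68) = 1 - P(X ≤ 0.68)
                = 1 - F(0.68)
                = 1 - 0.901608
                = 0.098392

So there's approximately a 9.8% chance that X exceeds 0.68.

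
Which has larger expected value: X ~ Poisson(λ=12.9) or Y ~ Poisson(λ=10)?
X has larger mean (12.9000 > 10.0000)

Compute the expected value for each distribution:

X ~ Poisson(λ=12.9):
E[X] = 12.9000

Y ~ Poisson(λ=10):
E[Y] = 10.0000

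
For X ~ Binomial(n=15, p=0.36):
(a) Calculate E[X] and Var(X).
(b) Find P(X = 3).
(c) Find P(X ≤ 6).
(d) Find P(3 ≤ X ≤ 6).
(a) E[X] = 5.4000, Var(X) = 3.4560
(b) P(X = 3) = 0.100249
(c) P(X ≤ 6) = 0.727840
(d) P(3 ≤ X ≤ 6) = 0.675029

We have X ~ Binomial(n=15, p=0.36).

(a) Moments:
E[X] = 5.4000
Var(X) = 3.4560
σ = √Var(X) = 1.8590

(b) Point probability using PMF:
P(X = 3) = 0.100249

(c) Cumulative probability using CDF:
P(X ≤ 6) = F(6) = 0.727840

(d) Range probability:
P(3 ≤ X ≤ 6) = P(X ≤ 6) - P(X ≤ 2)
                   = F(6) - F(2)
                   = 0.727840 - 0.052811
                   = 0.675029

This means approximately 67.5% of outcomes fall in the interval [3, 6].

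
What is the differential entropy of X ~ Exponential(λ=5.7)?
-0.7405 nats

We have X ~ Exponential(λ=5.7).

The differential entropy measures the uncertainty or information content of the distribution.

For an Exponential distribution with λ=5.7:
h(X) = -0.7405 nats

(In bits, this would be -1.0683 bits.)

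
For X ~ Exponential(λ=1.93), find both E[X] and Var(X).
E[X] = 0.5181, Var(X) = 0.2685

We have X ~ Exponential(λ=1.93).

For an Exponential distribution with λ=1.93:

Expected value:
E[X] = 0.5181

Variance:
Var(X) = 0.2685

Standard deviation:
σ = √Var(X) = 0.5181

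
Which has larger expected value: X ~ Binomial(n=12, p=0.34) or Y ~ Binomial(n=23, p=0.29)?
Y has larger mean (6.6700 > 4.0800)

Compute the expected value for each distribution:

X ~ Binomial(n=12, p=0.34):
E[X] = 4.0800

Y ~ Binomial(n=23, p=0.29):
E[Y] = 6.6700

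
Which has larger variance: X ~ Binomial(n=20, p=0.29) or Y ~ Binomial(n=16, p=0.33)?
X has larger variance (4.1180 > 3.5376)

Compute the variance for each distribution:

X ~ Binomial(n=20, p=0.29):
Var(X) = 4.1180

Y ~ Binomial(n=16, p=0.33):
Var(Y) = 3.5376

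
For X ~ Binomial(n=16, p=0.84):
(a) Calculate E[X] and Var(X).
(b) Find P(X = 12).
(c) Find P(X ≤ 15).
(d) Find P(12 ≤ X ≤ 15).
(a) E[X] = 13.4400, Var(X) = 2.1504
(b) P(X = 12) = 0.147198
(c) P(X ≤ 15) = 0.938558
(d) P(12 ≤ X ≤ 15) = 0.839738

We have X ~ Binomial(n=16, p=0.84).

(a) Moments:
E[X] = 13.4400
Var(X) = 2.1504
σ = √Var(X) = 1.4664

(b) Point probability using PMF:
P(X = 12) = 0.147198

(c) Cumulative probability using CDF:
P(X ≤ 15) = F(15) = 0.938558

(d) Range probability:
P(12 ≤ X ≤ 15) = P(X ≤ 15) - P(X ≤ 11)
                   = F(15) - F(11)
                   = 0.938558 - 0.098820
                   = 0.839738

This means approximately 84.0% of outcomes fall in the interval [12, 15].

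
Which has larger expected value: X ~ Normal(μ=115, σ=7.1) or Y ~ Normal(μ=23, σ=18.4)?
X has larger mean (115.0000 > 23.0000)

Compute the expected value for each distribution:

X ~ Normal(μ=115, σ=7.1):
E[X] = 115.0000

Y ~ Normal(μ=23, σ=18.4):
E[Y] = 23.0000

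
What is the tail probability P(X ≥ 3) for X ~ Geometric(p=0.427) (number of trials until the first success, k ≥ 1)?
0.328329

We have X ~ Geometric(p=0.427) (number of trials until the first success, k ≥ 1).

For discrete distributions, P(X ≥ 3) = 1 - P(X ≤ 2).

P(X ≤ 2) = 0.671671
P(X ≥ 3) = 1 - 0.671671 = 0.328329

So there's approximately a 32.8% chance that X is at least 3.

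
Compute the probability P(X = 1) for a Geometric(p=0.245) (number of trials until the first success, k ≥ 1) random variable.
0.245000

We have X ~ Geometric(p=0.245) (number of trials until the first success, k ≥ 1).

For a Geometric distribution, the PMF gives us the probability of each outcome.

Using the PMF formula:
P(X = 1) = 0.245000

Rounded to 4 decimal places: 0.2450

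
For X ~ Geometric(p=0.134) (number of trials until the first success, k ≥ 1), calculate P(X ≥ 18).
0.086657

We have X ~ Geometric(p=0.134) (number of trials until the first success, k ≥ 1).

For discrete distributions, P(X ≥ 18) = 1 - P(X ≤ 17).

P(X ≤ 17) = 0.913343
P(X ≥ 18) = 1 - 0.913343 = 0.086657

So there's approximately a 8.7% chance that X is at least 18.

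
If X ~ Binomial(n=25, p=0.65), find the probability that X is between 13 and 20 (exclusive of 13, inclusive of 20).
0.842536

We have X ~ Binomial(n=25, p=0.65).

To find P(13 < X ≤ 20), we use:
P(13 < X ≤ 20) = P(X ≤ 20) - P(X ≤ 13)
                 = F(20) - F(13)
                 = 0.967952 - 0.125416
                 = 0.842536

So there's approximately a 84.3% chance that X falls in this range.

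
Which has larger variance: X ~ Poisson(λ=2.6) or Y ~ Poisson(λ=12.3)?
Y has larger variance (12.3000 > 2.6000)

Compute the variance for each distribution:

X ~ Poisson(λ=2.6):
Var(X) = 2.6000

Y ~ Poisson(λ=12.3):
Var(Y) = 12.3000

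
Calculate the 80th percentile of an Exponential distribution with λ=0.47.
3.4243

We have X ~ Exponential(λ=0.47).

We want to find x such that P(X ≤ x) = 0.8.

This is the 80th percentile, which means 80% of values fall below this point.

Using the inverse CDF (quantile function):
x = F⁻¹(0.8) = 3.4243

Verification: P(X ≤ 3.4243) = 0.8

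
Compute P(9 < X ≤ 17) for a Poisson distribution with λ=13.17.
0.726002

We have X ~ Poisson(λ=13.17).

To find P(9 < X ≤ 17), we use:
P(9 < X ≤ 17) = P(X ≤ 17) - P(X ≤ 9)
                 = F(17) - F(9)
                 = 0.880876 - 0.154874
                 = 0.726002

So there's approximately a 72.6% chance that X falls in this range.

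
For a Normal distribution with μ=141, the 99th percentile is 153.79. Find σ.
σ = 5.4979

For X ~ Normal(μ, σ), the p-th percentile satisfies x = μ + z_p × σ,
where z_p = Φ⁻¹(p) is the standard normal quantile.

Step 1: z_{0.99} = Φ⁻¹(0.99) = 2.3263

Step 2: Solve for σ:
153.79 = 141 + 2.3263 × σ
σ = (153.79 - 141) / 2.3263
σ = 12.79 / 2.3263
σ = 5.4979

Verification: μ + z × σ = 141 + 2.3263 × 5.4979 = 153.79 ✓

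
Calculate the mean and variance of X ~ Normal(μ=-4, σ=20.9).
E[X] = -4.0000, Var(X) = 436.8100

We have X ~ Normal(μ=-4, σ=20.9).

For a Normal distribution with μ=-4, σ=20.9:

Expected value:
E[X] = -4.0000

Variance:
Var(X) = 436.8100

Standard deviation:
σ = √Var(X) = 20.9000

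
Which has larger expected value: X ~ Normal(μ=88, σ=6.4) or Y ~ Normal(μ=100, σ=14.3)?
Y has larger mean (100.0000 > 88.0000)

Compute the expected value for each distribution:

X ~ Normal(μ=88, σ=6.4):
E[X] = 88.0000

Y ~ Normal(μ=100, σ=14.3):
E[Y] = 100.0000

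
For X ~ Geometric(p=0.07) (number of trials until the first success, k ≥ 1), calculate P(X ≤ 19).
0.748130

We have X ~ Geometric(p=0.07) (number of trials until the first success, k ≥ 1).

The CDF gives us P(X ≤ k).

Using the CDF:
P(X ≤ 19) = 0.748130

This means there's approximately a 74.8% chance that X is at most 19.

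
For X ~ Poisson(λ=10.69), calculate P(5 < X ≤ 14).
0.830545

We have X ~ Poisson(λ=10.69).

To find P(5 < X ≤ 14), we use:
P(5 < X ≤ 14) = P(X ≤ 14) - P(X ≤ 5)
                 = F(14) - F(5)
                 = 0.875631 - 0.045085
                 = 0.830545

So there's approximately a 83.1% chance that X falls in this range.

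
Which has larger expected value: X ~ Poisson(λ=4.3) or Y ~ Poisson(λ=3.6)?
X has larger mean (4.3000 > 3.6000)

Compute the expected value for each distribution:

X ~ Poisson(λ=4.3):
E[X] = 4.3000

Y ~ Poisson(λ=3.6):
E[Y] = 3.6000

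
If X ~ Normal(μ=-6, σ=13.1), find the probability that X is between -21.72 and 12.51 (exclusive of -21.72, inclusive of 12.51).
0.806099

We have X ~ Normal(μ=-6, σ=13.1).

To find P(-21.72 < X ≤ 12.51), we use:
P(-21.72 < X ≤ 12.51) = P(X ≤ 12.51) - P(X ≤ -21.72)
                 = F(12.51) - F(-21.72)
                 = 0.921169 - 0.115070
                 = 0.806099

So there's approximately a 80.6% chance that X falls in this range.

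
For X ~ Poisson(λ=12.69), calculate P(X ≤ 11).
0.385353

We have X ~ Poisson(λ=12.69).

The CDF gives us P(X ≤ k).

Using the CDF:
P(X ≤ 11) = 0.385353

This means there's approximately a 38.5% chance that X is at most 11.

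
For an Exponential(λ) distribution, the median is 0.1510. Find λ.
λ = 4.5904

For X ~ Exponential(λ), the CDF is F(x) = 1 - e^(-λx).
The median m satisfies F(m) = 0.5:
1 - e^(-λm) = 0.5
e^(-λm) = 0.5
λm = ln(2)
m = ln(2) / λ

Given m = 0.1510:
λ = ln(2) / 0.1510 = 0.693147 / 0.1510 = 4.5904

Verification: ln(2) / 4.5904 = 0.1510 ✓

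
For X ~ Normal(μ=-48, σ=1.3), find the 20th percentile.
-49.0941

We have X ~ Normal(μ=-48, σ=1.3).

We want to find x such that P(X ≤ x) = 0.2.

This is the 20th percentile, which means 20% of values fall below this point.

Using the inverse CDF (quantile function):
x = F⁻¹(0.2) = -49.0941

Verification: P(X ≤ -49.0941) = 0.2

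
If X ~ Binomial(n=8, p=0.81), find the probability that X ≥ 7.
0.533029

We have X ~ Binomial(n=8, p=0.81).

For discrete distributions, P(X ≥ 7) = 1 - P(X ≤ 6).

P(X ≤ 6) = 0.466971
P(X ≥ 7) = 1 - 0.466971 = 0.533029

So there's approximately a 53.3% chance that X is at least 7.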